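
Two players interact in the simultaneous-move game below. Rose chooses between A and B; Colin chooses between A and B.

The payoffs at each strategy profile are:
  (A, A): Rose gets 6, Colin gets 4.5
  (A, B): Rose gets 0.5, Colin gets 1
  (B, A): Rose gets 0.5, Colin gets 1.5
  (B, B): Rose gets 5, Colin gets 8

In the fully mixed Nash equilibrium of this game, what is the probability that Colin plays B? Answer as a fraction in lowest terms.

Let y be the probability that Colin plays A. In a completely mixed equilibrium, Rose must be indifferent between A and B.
Rose's expected payoff from A is 6y + 0.5(1−y); from B it is 0.5y + 5(1−y).
Setting these equal: 5.5y + 0.5 = −4.5y + 5, so y = 9/20.
Therefore Colin plays B with probability 1 − 9/20 = 11/20.

11/20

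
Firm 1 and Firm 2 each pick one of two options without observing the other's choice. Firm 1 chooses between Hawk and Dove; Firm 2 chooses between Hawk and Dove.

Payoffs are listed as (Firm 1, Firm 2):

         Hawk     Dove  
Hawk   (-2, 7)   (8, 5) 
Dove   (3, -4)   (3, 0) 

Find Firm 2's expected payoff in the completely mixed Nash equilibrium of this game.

10/3

First find p, the probability Firm 1 plays Hawk, from Firm 2's indifference between Hawk and Dove: 7p − 4(1−p) = 5p, giving p = 2/3.
Since Firm 2 is indifferent in equilibrium, Firm 2's expected payoff equals the payoff from either column against (2/3, 1/3). Using Hawk: 7(2/3) − 4(1/3) = 10/3.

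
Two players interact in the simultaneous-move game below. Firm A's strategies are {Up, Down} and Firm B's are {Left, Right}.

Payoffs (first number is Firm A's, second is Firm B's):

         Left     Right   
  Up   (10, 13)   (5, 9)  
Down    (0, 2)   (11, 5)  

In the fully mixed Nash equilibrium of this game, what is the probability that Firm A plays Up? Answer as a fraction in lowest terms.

3/7

Let x be the probability that Firm A plays Up. In a completely mixed equilibrium, Firm B must be indifferent between Left and Right.
Firm B's expected payoff from Left is 13x + 2(1−x); from Right it is 9x + 5(1−x).
Setting these equal: 11x + 2 = 4x + 5, so x = 3/7.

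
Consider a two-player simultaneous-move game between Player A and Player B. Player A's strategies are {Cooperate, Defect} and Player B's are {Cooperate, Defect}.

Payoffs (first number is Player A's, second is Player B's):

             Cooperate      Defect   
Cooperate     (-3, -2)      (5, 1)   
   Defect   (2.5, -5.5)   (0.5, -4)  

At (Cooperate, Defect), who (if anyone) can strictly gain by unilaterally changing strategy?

Player A at (Cooperate, Defect) earns 5; deviating to Defect yields 0.5 — not better.
Player B earns 1; deviating to Cooperate yields -2 — not better.
Neither player can strictly improve; the profile is a Nash equilibrium.

Neither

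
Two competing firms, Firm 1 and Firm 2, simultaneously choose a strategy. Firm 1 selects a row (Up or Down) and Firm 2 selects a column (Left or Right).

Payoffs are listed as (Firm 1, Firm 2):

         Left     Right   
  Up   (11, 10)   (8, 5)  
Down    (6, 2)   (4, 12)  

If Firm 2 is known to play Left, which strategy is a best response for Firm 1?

Up

Against Left, Firm 1 earns 11 from Up and 6 from Down.
So Up is the best response.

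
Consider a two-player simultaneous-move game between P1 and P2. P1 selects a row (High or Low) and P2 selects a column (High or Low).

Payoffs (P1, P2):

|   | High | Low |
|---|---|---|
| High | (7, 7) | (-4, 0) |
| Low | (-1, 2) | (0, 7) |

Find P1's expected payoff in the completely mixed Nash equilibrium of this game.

-1/3

First find y, the probability P2 plays High, from P1's indifference between High and Low: 7y − 4(1−y) = −y, giving y = 1/3.
Since P1 is indifferent in equilibrium, P1's expected payoff equals the payoff from either row against (1/3, 2/3). Using High: 7(1/3) − 4(2/3) = -1/3.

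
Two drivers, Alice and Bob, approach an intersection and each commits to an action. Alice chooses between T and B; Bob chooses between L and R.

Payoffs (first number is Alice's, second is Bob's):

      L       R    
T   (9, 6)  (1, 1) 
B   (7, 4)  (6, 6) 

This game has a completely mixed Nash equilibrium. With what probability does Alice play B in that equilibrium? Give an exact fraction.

5/7

Let x be the probability that Alice plays T. In a completely mixed equilibrium, Bob must be indifferent between L and R.
Bob's expected payoff from L is 6x + 4(1−x); from R it is x + 6(1−x).
Setting these equal: 2x + 4 = −5x + 6, so x = 2/7.
Therefore Alice plays B with probability 1 − 2/7 = 5/7.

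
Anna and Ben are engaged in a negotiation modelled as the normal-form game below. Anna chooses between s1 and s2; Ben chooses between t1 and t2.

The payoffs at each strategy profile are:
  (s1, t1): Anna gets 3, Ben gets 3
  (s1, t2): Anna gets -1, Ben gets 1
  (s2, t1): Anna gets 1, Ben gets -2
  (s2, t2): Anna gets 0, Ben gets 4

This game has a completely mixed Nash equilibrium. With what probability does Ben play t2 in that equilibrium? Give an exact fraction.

Let y be the probability that Ben plays t1. In a completely mixed equilibrium, Anna must be indifferent between s1 and s2.
Anna's expected payoff from s1 is 3y − (1−y); from s2 it is y.
Setting these equal: 4y − 1 = y, so y = 1/3.
Therefore Ben plays t2 with probability 1 − 1/3 = 2/3.

2/3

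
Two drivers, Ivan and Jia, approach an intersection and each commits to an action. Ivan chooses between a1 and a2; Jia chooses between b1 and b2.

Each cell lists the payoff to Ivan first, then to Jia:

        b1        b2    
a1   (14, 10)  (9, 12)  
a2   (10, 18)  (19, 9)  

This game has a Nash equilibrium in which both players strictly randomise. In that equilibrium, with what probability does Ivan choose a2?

Let x be the probability that Ivan plays a1. In a completely mixed equilibrium, Jia must be indifferent between b1 and b2.
Jia's expected payoff from b1 is 10x + 18(1−x); from b2 it is 12x + 9(1−x).
Setting these equal: −8x + 18 = 3x + 9, so x = 9/11.
Therefore Ivan plays a2 with probability 1 − 9/11 = 2/11.

2/11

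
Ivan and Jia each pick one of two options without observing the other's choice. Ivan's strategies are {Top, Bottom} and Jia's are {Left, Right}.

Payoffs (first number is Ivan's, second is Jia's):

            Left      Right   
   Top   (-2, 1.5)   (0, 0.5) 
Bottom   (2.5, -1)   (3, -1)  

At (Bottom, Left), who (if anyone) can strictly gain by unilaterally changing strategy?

Neither

Ivan at (Bottom, Left) earns 2.5; deviating to Top yields -2 — not better.
Jia earns -1; deviating to Right yields -1 — not better.
Neither player can strictly improve; the profile is a Nash equilibrium.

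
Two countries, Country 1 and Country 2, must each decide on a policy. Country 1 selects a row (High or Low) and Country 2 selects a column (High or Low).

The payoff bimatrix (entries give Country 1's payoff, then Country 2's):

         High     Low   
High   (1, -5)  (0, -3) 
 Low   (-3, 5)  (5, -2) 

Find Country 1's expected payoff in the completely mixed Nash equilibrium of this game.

First find q, the probability Country 2 plays High, from Country 1's indifference between High and Low: q = −3q + 5(1−q), giving q = 5/9.
Since Country 1 is indifferent in equilibrium, Country 1's expected payoff equals the payoff from either row against (5/9, 4/9). Using High: (5/9) = 5/9.

5/9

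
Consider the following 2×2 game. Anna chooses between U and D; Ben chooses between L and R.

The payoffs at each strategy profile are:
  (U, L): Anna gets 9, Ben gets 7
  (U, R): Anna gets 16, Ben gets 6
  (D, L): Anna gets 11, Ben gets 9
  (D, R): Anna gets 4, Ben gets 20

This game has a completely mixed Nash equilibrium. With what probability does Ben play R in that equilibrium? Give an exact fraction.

1/7

Let y be the probability that Ben plays L. In a completely mixed equilibrium, Anna must be indifferent between U and D.
Anna's expected payoff from U is 9y + 16(1−y); from D it is 11y + 4(1−y).
Setting these equal: −7y + 16 = 7y + 4, so y = 6/7.
Therefore Ben plays R with probability 1 − 6/7 = 1/7.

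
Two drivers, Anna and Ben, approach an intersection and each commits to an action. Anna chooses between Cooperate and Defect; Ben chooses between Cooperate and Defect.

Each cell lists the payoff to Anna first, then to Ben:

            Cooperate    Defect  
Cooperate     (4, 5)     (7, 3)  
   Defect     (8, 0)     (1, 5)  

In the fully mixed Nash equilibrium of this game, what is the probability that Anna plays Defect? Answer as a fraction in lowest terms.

2/7

Let x be the probability that Anna plays Cooperate. In a completely mixed equilibrium, Ben must be indifferent between Cooperate and Defect.
Ben's expected payoff from Cooperate is 5x; from Defect it is 3x + 5(1−x).
Setting these equal: 5x = −2x + 5, so x = 5/7.
Therefore Anna plays Defect with probability 1 − 5/7 = 2/7.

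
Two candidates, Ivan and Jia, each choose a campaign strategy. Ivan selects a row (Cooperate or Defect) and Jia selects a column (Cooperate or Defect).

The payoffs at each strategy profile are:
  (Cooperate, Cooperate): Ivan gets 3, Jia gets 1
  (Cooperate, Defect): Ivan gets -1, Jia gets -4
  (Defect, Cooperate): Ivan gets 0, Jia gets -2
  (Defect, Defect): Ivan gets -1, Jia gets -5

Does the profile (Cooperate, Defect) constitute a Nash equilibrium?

No

At (Cooperate, Defect), Ivan earns -1; switching to Defect would give -1, so Ivan has no profitable deviation.
Jia earns -4; switching to Cooperate would give 1, so Jia would deviate.
Since at least one player can profitably deviate, this is not a Nash equilibrium.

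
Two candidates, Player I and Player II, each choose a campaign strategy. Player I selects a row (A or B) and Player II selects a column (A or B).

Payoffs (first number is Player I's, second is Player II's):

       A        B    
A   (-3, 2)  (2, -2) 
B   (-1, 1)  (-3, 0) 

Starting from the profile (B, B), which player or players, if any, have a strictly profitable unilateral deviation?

Both

Player I at (B, B) earns -3; deviating to A yields 2 — a strict improvement.
Player II earns 0; deviating to A yields 1 — a strict improvement.
Both Player I and Player II have strictly profitable deviations.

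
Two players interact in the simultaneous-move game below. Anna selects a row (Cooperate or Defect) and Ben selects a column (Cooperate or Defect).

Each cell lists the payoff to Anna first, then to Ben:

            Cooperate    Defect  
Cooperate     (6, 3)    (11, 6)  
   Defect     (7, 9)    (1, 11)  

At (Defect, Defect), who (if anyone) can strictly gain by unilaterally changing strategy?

Anna

Anna at (Defect, Defect) earns 1; deviating to Cooperate yields 11 — a strict improvement.
Ben earns 11; deviating to Cooperate yields 9 — not better.
Only Anna has a strictly profitable deviation.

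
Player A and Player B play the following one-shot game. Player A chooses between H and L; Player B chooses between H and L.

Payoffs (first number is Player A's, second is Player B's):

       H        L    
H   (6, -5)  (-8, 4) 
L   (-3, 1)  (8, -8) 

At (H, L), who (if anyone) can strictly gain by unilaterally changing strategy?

Player A

Player A at (H, L) earns -8; deviating to L yields 8 — a strict improvement.
Player B earns 4; deviating to H yields -5 — not better.
Only Player A has a strictly profitable deviation.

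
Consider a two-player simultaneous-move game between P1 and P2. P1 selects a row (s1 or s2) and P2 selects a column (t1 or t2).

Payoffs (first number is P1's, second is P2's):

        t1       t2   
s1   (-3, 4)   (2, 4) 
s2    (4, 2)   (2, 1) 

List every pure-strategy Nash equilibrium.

(s1, t1): P1 prefers s2 (4 > -3) — not an equilibrium.
(s1, t2): P1 gets 2 ≥ 2 from s2, and P2 gets 4 ≥ 4 from t1 — Nash equilibrium.
(s2, t1): P1 gets 4 ≥ -3 from s1, and P2 gets 2 ≥ 1 from t2 — Nash equilibrium.
(s2, t2): P2 prefers t1 (2 > 1) — not an equilibrium.

(s1, t2) and (s2, t1)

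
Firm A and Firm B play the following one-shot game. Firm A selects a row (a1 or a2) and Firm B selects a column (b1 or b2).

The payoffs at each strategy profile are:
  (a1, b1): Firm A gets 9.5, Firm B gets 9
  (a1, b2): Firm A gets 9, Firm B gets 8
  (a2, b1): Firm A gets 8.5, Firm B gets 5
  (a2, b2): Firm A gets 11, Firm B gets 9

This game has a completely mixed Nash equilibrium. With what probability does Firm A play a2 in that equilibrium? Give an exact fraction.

Let r be the probability that Firm A plays a1. In a completely mixed equilibrium, Firm B must be indifferent between b1 and b2.
Firm B's expected payoff from b1 is 9r + 5(1−r); from b2 it is 8r + 9(1−r).
Setting these equal: 4r + 5 = −r + 9, so r = 4/5.
Therefore Firm A plays a2 with probability 1 − 4/5 = 1/5.

1/5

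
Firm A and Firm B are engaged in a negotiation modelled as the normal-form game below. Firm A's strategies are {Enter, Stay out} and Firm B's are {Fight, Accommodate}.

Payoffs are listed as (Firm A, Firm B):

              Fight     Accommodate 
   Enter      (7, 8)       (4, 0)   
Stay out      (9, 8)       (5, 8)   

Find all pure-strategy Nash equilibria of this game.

(Enter, Fight): Firm A prefers Stay out (9 > 7) — not an equilibrium.
(Enter, Accommodate): Firm A prefers Stay out (5 > 4); Firm B prefers Fight (8 > 0) — not an equilibrium.
(Stay out, Fight): Firm A gets 9 ≥ 7 from Enter, and Firm B gets 8 ≥ 8 from Accommodate — Nash equilibrium.
(Stay out, Accommodate): Firm A gets 5 ≥ 4 from Enter, and Firm B gets 8 ≥ 8 from Fight — Nash equilibrium.

(Stay out, Fight) and (Stay out, Accommodate)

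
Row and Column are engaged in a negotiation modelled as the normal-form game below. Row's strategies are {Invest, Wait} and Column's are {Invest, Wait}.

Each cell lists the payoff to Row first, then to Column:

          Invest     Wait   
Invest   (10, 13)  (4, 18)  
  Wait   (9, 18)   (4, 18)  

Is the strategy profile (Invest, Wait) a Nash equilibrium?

At (Invest, Wait), Row earns 4; switching to Wait would give 4, so Row has no profitable deviation.
Column earns 18; switching to Invest would give 13, so Column has no profitable deviation.
Neither player can gain by a unilateral deviation, so this profile is a Nash equilibrium.

Yes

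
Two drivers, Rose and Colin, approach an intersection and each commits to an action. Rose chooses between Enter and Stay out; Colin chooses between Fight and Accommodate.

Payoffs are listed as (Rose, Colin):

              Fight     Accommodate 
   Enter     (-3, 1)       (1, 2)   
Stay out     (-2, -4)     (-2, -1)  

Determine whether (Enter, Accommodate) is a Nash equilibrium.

At (Enter, Accommodate), Rose earns 1; switching to Stay out would give -2, so Rose has no profitable deviation.
Colin earns 2; switching to Fight would give 1, so Colin has no profitable deviation.
Neither player can gain by a unilateral deviation, so this profile is a Nash equilibrium.

Yes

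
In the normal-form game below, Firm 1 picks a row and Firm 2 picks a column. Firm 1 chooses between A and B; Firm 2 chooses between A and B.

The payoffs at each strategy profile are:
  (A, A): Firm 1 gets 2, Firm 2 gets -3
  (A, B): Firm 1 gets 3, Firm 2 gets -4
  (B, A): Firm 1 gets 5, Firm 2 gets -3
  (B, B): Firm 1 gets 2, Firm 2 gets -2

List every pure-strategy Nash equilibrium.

(A, A): Firm 1 prefers B (5 > 2) — not an equilibrium.
(A, B): Firm 2 prefers A (-3 > -4) — not an equilibrium.
(B, A): Firm 2 prefers B (-2 > -3) — not an equilibrium.
(B, B): Firm 1 prefers A (3 > 2) — not an equilibrium.

none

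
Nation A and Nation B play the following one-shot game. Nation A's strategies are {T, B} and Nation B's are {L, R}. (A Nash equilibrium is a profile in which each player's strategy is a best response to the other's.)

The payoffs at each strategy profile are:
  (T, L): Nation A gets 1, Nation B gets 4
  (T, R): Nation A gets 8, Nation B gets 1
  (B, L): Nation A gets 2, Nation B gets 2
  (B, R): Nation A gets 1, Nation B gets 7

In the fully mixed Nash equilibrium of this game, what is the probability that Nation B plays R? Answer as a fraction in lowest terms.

1/8

Let y be the probability that Nation B plays L. In a completely mixed equilibrium, Nation A must be indifferent between T and B.
Nation A's expected payoff from T is y + 8(1−y); from B it is 2y + (1−y).
Setting these equal: −7y + 8 = y + 1, so y = 7/8.
Therefore Nation B plays R with probability 1 − 7/8 = 1/8.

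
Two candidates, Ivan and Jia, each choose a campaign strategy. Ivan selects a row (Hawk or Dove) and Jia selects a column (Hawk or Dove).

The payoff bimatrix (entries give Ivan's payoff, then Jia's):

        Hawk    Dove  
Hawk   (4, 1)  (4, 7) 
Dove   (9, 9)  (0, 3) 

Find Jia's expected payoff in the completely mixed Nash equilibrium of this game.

First find p, the probability Ivan plays Hawk, from Jia's indifference between Hawk and Dove: p + 9(1−p) = 7p + 3(1−p), giving p = 1/2.
Since Jia is indifferent in equilibrium, Jia's expected payoff equals the payoff from either column against (1/2, 1/2). Using Hawk: (1/2) + 9(1/2) = 5.

5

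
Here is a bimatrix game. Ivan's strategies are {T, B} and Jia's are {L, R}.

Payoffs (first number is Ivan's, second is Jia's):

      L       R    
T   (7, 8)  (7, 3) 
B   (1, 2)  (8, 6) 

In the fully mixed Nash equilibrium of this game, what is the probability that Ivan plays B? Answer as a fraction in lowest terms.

5/9

Let r be the probability that Ivan plays T. In a completely mixed equilibrium, Jia must be indifferent between L and R.
Jia's expected payoff from L is 8r + 2(1−r); from R it is 3r + 6(1−r).
Setting these equal: 6r + 2 = −3r + 6, so r = 4/9.
Therefore Ivan plays B with probability 1 − 4/9 = 5/9.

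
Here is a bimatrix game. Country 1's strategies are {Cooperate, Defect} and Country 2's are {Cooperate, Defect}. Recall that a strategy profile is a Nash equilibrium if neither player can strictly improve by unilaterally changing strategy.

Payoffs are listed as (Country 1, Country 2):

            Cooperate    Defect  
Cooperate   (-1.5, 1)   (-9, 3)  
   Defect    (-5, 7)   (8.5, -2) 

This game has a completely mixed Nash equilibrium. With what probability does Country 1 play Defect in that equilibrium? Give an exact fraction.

2/11

Let p be the probability that Country 1 plays Cooperate. In a completely mixed equilibrium, Country 2 must be indifferent between Cooperate and Defect.
Country 2's expected payoff from Cooperate is p + 7(1−p); from Defect it is 3p − 2(1−p).
Setting these equal: −6p + 7 = 5p − 2, so p = 9/11.
Therefore Country 1 plays Defect with probability 1 − 9/11 = 2/11.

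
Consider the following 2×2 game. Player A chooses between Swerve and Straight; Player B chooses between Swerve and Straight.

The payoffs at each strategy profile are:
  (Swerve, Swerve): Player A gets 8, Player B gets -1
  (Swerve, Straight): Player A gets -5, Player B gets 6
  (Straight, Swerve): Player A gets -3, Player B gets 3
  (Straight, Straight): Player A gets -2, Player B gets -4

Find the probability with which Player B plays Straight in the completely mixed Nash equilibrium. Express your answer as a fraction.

11/14

Let c be the probability that Player B plays Swerve. In a completely mixed equilibrium, Player A must be indifferent between Swerve and Straight.
Player A's expected payoff from Swerve is 8c − 5(1−c); from Straight it is −3c − 2(1−c).
Setting these equal: 13c − 5 = −c − 2, so c = 3/14.
Therefore Player B plays Straight with probability 1 − 3/14 = 11/14.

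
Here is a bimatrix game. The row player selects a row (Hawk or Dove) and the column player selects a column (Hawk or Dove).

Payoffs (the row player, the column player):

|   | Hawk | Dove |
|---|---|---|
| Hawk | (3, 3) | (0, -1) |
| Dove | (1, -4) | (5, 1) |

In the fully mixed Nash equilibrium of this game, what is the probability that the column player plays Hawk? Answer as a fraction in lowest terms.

Let q be the probability that the column player plays Hawk. In a completely mixed equilibrium, the row player must be indifferent between Hawk and Dove.
The row player's expected payoff from Hawk is 3q; from Dove it is q + 5(1−q).
Setting these equal: 3q = −4q + 5, so q = 5/7.

5/7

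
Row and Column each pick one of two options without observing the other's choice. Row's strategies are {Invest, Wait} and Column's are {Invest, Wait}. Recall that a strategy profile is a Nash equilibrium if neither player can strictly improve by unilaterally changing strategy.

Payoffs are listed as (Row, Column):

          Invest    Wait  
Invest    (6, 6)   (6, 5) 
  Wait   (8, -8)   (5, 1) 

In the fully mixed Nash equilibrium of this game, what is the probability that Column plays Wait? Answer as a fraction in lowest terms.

Let c be the probability that Column plays Invest. In a completely mixed equilibrium, Row must be indifferent between Invest and Wait.
Row's expected payoff from Invest is 6c + 6(1−c); from Wait it is 8c + 5(1−c).
Setting these equal: 6 = 3c + 5, so c = 1/3.
Therefore Column plays Wait with probability 1 − 1/3 = 2/3.

2/3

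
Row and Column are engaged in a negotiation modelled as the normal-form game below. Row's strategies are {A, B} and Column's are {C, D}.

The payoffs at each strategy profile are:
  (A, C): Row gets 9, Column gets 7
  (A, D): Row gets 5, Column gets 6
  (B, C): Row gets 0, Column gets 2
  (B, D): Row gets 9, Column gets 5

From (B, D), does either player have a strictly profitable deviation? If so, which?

Neither

Row at (B, D) earns 9; deviating to A yields 5 — not better.
Column earns 5; deviating to C yields 2 — not better.
Neither player can strictly improve; the profile is a Nash equilibrium.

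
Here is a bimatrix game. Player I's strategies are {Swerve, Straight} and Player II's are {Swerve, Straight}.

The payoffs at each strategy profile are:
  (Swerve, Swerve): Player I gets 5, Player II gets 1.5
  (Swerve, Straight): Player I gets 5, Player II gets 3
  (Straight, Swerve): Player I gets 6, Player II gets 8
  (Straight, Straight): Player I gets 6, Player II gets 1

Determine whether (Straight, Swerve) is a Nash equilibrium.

Yes

At (Straight, Swerve), Player I earns 6; switching to Swerve would give 5, so Player I has no profitable deviation.
Player II earns 8; switching to Straight would give 1, so Player II has no profitable deviation.
Neither player can gain by a unilateral deviation, so this profile is a Nash equilibrium.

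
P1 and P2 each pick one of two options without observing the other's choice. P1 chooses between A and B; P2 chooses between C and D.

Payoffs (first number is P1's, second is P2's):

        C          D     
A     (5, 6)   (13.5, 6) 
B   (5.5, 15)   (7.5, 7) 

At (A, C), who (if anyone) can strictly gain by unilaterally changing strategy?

P1 at (A, C) earns 5; deviating to B yields 5.5 — a strict improvement.
P2 earns 6; deviating to D yields 6 — not better.
Only P1 has a strictly profitable deviation.

P1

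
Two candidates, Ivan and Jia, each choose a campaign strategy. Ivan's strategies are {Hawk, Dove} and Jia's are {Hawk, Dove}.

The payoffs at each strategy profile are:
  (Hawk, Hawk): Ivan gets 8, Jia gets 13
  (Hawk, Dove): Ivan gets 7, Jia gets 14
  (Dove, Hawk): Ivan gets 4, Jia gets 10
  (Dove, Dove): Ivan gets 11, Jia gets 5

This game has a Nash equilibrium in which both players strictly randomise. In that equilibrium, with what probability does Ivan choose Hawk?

5/6

Let r be the probability that Ivan plays Hawk. In a completely mixed equilibrium, Jia must be indifferent between Hawk and Dove.
Jia's expected payoff from Hawk is 13r + 10(1−r); from Dove it is 14r + 5(1−r).
Setting these equal: 3r + 10 = 9r + 5, so r = 5/6.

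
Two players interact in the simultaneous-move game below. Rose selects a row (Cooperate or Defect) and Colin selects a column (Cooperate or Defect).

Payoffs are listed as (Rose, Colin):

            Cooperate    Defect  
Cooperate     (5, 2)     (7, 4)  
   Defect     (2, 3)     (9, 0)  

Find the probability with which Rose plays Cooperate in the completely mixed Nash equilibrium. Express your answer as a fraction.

3/5

Let r be the probability that Rose plays Cooperate. In a completely mixed equilibrium, Colin must be indifferent between Cooperate and Defect.
Colin's expected payoff from Cooperate is 2r + 3(1−r); from Defect it is 4r.
Setting these equal: −r + 3 = 4r, so r = 3/5.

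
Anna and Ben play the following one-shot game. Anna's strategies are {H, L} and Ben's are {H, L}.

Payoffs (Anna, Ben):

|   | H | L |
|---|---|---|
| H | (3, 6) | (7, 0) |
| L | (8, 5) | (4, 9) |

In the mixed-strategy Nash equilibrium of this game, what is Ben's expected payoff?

27/5

First find x, the probability Anna plays H, from Ben's indifference between H and L: 6x + 5(1−x) = 9(1−x), giving x = 2/5.
Since Ben is indifferent in equilibrium, Ben's expected payoff equals the payoff from either column against (2/5, 3/5). Using H: 6(2/5) + 5(3/5) = 27/5.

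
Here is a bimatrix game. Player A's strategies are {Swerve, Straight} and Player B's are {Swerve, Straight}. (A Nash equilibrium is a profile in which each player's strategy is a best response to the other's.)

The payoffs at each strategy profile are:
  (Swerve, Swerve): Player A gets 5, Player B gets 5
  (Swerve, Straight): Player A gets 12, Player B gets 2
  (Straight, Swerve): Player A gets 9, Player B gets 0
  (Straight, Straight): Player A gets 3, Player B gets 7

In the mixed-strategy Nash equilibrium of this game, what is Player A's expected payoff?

93/13

First find q, the probability Player B plays Swerve, from Player A's indifference between Swerve and Straight: 5q + 12(1−q) = 9q + 3(1−q), giving q = 9/13.
Since Player A is indifferent in equilibrium, Player A's expected payoff equals the payoff from either row against (9/13, 4/13). Using Swerve: 5(9/13) + 12(4/13) = 93/13.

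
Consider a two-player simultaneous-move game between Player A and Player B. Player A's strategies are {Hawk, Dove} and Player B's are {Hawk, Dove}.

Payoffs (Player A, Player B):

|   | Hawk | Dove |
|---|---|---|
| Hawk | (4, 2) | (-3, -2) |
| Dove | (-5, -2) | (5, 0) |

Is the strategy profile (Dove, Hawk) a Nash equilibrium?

No

At (Dove, Hawk), Player A earns -5; switching to Hawk would give 4, so Player A would deviate.
Player B earns -2; switching to Dove would give 0, so Player B would deviate.
Since at least one player can profitably deviate, this is not a Nash equilibrium.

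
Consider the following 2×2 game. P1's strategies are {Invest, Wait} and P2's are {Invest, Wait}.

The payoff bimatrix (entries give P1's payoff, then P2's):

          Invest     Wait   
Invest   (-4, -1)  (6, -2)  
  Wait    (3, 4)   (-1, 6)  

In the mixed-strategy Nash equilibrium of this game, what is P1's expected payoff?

1

First find q, the probability P2 plays Invest, from P1's indifference between Invest and Wait: −4q + 6(1−q) = 3q − (1−q), giving q = 1/2.
Since P1 is indifferent in equilibrium, P1's expected payoff equals the payoff from either row against (1/2, 1/2). Using Invest: −4(1/2) + 6(1/2) = 1.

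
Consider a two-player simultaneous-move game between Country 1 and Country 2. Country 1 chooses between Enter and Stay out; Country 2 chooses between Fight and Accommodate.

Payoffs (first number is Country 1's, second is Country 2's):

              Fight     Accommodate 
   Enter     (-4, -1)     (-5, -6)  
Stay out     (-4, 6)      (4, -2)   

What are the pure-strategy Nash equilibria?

(Enter, Fight): Country 1 gets -4 ≥ -4 from Stay out, and Country 2 gets -1 ≥ -6 from Accommodate — Nash equilibrium.
(Enter, Accommodate): Country 1 prefers Stay out (4 > -5); Country 2 prefers Fight (-1 > -6) — not an equilibrium.
(Stay out, Fight): Country 1 gets -4 ≥ -4 from Enter, and Country 2 gets 6 ≥ -2 from Accommodate — Nash equilibrium.
(Stay out, Accommodate): Country 2 prefers Fight (6 > -2) — not an equilibrium.

(Enter, Fight) and (Stay out, Fight)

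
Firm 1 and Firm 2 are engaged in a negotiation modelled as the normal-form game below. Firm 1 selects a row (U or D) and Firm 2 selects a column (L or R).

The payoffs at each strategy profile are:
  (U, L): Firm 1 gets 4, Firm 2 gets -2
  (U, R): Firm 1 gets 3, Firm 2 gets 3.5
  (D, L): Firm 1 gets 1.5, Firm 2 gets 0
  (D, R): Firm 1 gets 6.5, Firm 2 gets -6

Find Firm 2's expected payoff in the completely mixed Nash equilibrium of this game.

First find x, the probability Firm 1 plays U, from Firm 2's indifference between L and R: −2x = 3.5x − 6(1−x), giving x = 12/23.
Since Firm 2 is indifferent in equilibrium, Firm 2's expected payoff equals the payoff from either column against (12/23, 11/23). Using L: −2(12/23) = -24/23.

-24/23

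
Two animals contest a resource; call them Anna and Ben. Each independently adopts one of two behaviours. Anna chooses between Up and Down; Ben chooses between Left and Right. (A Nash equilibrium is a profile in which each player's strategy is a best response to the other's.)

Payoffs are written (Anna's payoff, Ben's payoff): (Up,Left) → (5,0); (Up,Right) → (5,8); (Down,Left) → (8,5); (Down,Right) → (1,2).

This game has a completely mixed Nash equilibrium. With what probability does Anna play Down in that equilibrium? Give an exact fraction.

Let x be the probability that Anna plays Up. In a completely mixed equilibrium, Ben must be indifferent between Left and Right.
Ben's expected payoff from Left is 5(1−x); from Right it is 8x + 2(1−x).
Setting these equal: −5x + 5 = 6x + 2, so x = 3/11.
Therefore Anna plays Down with probability 1 − 3/11 = 8/11.

8/11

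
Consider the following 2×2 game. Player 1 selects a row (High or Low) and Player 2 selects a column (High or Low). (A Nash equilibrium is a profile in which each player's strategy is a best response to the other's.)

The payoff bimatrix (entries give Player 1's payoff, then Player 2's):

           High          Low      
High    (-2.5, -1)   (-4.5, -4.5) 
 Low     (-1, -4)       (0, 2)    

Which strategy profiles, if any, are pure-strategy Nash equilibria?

(Low, Low)

(High, High): Player 1 prefers Low (-1 > -2.5) — not an equilibrium.
(High, Low): Player 1 prefers Low (0 > -4.5); Player 2 prefers High (-1 > -4.5) — not an equilibrium.
(Low, High): Player 2 prefers Low (2 > -4) — not an equilibrium.
(Low, Low): Player 1 gets 0 ≥ -4.5 from High, and Player 2 gets 2 ≥ -4 from High — Nash equilibrium.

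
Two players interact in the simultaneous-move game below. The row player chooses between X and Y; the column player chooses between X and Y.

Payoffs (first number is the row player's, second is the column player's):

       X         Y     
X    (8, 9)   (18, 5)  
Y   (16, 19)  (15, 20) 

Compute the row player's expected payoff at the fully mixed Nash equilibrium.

First find q, the probability the column player plays X, from the row player's indifference between X and Y: 8q + 18(1−q) = 16q + 15(1−q), giving q = 3/11.
Since the row player is indifferent in equilibrium, the row player's expected payoff equals the payoff from either row against (3/11, 8/11). Using X: 8(3/11) + 18(8/11) = 168/11.

168/11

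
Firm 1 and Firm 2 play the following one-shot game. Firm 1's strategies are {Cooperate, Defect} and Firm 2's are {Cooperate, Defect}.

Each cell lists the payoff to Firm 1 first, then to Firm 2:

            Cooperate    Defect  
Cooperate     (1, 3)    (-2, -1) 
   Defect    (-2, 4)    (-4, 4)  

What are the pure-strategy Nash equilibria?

(Cooperate, Cooperate): Firm 1 gets 1 ≥ -2 from Defect, and Firm 2 gets 3 ≥ -1 from Defect — Nash equilibrium.
(Cooperate, Defect): Firm 2 prefers Cooperate (3 > -1) — not an equilibrium.
(Defect, Cooperate): Firm 1 prefers Cooperate (1 > -2) — not an equilibrium.
(Defect, Defect): Firm 1 prefers Cooperate (-2 > -4) — not an equilibrium.

(Cooperate, Cooperate)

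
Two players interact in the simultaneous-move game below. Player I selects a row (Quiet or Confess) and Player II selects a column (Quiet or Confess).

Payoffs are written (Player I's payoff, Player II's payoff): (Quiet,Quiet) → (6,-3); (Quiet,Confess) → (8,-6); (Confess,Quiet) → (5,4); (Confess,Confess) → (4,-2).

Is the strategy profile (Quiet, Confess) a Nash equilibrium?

No

At (Quiet, Confess), Player I earns 8; switching to Confess would give 4, so Player I has no profitable deviation.
Player II earns -6; switching to Quiet would give -3, so Player II would deviate.
Since at least one player can profitably deviate, this is not a Nash equilibrium.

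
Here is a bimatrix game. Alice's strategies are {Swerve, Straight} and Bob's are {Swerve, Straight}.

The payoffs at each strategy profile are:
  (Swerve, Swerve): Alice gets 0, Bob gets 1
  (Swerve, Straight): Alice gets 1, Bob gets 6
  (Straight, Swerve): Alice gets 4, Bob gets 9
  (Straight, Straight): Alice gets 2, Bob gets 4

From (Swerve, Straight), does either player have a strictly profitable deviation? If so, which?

Alice

Alice at (Swerve, Straight) earns 1; deviating to Straight yields 2 — a strict improvement.
Bob earns 6; deviating to Swerve yields 1 — not better.
Only Alice has a strictly profitable deviation.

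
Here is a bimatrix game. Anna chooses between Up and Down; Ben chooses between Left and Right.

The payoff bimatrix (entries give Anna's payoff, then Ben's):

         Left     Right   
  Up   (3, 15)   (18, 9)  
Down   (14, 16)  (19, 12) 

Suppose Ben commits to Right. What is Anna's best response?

Against Right, Anna earns 18 from Up and 19 from Down.
So Down is the best response.

Down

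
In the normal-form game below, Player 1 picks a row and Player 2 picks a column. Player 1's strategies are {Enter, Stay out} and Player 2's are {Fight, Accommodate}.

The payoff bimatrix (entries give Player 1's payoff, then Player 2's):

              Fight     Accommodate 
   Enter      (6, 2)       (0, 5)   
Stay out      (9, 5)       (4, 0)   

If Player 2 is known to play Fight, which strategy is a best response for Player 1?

Against Fight, Player 1 earns 6 from Enter and 9 from Stay out.
So Stay out is the best response.

Stay out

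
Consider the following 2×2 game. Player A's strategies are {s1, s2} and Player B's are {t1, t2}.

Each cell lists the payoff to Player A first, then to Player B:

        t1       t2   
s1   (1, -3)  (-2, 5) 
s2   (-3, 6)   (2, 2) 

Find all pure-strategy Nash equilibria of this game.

(s1, t1): Player B prefers t2 (5 > -3) — not an equilibrium.
(s1, t2): Player A prefers s2 (2 > -2) — not an equilibrium.
(s2, t1): Player A prefers s1 (1 > -3) — not an equilibrium.
(s2, t2): Player B prefers t1 (6 > 2) — not an equilibrium.

none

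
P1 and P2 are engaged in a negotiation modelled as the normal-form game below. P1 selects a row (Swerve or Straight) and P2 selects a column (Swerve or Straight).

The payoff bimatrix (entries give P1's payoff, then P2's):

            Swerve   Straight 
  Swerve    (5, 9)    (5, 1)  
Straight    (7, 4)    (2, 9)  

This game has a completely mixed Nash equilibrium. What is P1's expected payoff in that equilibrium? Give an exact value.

First find q, the probability P2 plays Swerve, from P1's indifference between Swerve and Straight: 5q + 5(1−q) = 7q + 2(1−q), giving q = 3/5.
Since P1 is indifferent in equilibrium, P1's expected payoff equals the payoff from either row against (3/5, 2/5). Using Swerve: 5(3/5) + 5(2/5) = 5.

5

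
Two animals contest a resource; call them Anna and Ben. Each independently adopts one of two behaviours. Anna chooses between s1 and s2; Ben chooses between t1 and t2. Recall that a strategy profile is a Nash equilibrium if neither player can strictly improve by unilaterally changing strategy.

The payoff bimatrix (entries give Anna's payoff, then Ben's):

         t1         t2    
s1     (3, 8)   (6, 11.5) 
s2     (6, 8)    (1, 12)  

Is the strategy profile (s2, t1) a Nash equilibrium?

At (s2, t1), Anna earns 6; switching to s1 would give 3, so Anna has no profitable deviation.
Ben earns 8; switching to t2 would give 12, so Ben would deviate.
Since at least one player can profitably deviate, this is not a Nash equilibrium.

No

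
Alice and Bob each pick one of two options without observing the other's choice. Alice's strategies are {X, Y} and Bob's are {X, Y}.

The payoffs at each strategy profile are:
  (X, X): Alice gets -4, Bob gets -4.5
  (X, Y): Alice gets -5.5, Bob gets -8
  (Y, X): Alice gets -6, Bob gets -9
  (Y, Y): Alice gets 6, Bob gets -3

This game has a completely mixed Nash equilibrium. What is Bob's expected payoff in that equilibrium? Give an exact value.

First find x, the probability Alice plays X, from Bob's indifference between X and Y: −4.5x − 9(1−x) = −8x − 3(1−x), giving x = 12/19.
Since Bob is indifferent in equilibrium, Bob's expected payoff equals the payoff from either column against (12/19, 7/19). Using X: −4.5(12/19) − 9(7/19) = -117/19.

-117/19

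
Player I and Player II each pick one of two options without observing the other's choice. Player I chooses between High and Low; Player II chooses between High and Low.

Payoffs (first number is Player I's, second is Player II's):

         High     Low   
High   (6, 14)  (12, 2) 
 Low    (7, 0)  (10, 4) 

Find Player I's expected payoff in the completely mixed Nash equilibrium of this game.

First find q, the probability Player II plays High, from Player I's indifference between High and Low: 6q + 12(1−q) = 7q + 10(1−q), giving q = 2/3.
Since Player I is indifferent in equilibrium, Player I's expected payoff equals the payoff from either row against (2/3, 1/3). Using High: 6(2/3) + 12(1/3) = 8.

8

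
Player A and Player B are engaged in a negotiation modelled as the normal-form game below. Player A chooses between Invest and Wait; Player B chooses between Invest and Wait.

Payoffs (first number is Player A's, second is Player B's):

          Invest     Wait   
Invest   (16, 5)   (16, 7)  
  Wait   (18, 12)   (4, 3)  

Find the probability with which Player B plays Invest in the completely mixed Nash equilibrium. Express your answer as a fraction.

6/7

Let q be the probability that Player B plays Invest. In a completely mixed equilibrium, Player A must be indifferent between Invest and Wait.
Player A's expected payoff from Invest is 16q + 16(1−q); from Wait it is 18q + 4(1−q).
Setting these equal: 16 = 14q + 4, so q = 6/7.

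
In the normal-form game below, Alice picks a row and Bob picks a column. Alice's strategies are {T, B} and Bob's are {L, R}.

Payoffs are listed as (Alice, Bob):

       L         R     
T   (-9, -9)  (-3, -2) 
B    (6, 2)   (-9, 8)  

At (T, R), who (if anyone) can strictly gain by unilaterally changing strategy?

Alice at (T, R) earns -3; deviating to B yields -9 — not better.
Bob earns -2; deviating to L yields -9 — not better.
Neither player can strictly improve; the profile is a Nash equilibrium.

Neither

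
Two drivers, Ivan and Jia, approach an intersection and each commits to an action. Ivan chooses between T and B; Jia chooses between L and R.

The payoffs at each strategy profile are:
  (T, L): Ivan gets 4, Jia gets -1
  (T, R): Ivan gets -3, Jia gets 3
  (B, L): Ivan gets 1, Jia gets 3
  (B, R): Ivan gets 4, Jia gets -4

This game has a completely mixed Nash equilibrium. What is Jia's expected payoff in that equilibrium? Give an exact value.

First find p, the probability Ivan plays T, from Jia's indifference between L and R: −p + 3(1−p) = 3p − 4(1−p), giving p = 7/11.
Since Jia is indifferent in equilibrium, Jia's expected payoff equals the payoff from either column against (7/11, 4/11). Using L: −(7/11) + 3(4/11) = 5/11.

5/11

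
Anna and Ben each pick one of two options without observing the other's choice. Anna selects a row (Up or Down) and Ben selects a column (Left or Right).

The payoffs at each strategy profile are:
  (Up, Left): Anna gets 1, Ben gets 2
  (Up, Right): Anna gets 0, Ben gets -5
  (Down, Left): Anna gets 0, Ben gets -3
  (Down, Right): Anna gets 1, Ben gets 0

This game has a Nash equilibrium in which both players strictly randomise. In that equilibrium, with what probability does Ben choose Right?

Let y be the probability that Ben plays Left. In a completely mixed equilibrium, Anna must be indifferent between Up and Down.
Anna's expected payoff from Up is y; from Down it is (1−y).
Setting these equal: y = −y + 1, so y = 1/2.
Therefore Ben plays Right with probability 1 − 1/2 = 1/2.

1/2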